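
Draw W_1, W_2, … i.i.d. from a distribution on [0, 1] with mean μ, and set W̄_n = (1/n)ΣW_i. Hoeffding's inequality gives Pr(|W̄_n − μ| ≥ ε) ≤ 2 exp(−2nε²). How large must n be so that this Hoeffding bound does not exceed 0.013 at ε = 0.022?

5203

Require 2·exp(−2nε²) ≤ 0.013, i.e. 2nε² ≥ ln(2/0.013) = 5.035953.
So n ≥ 5.035953 / (2·0.022²) = 5202.431.
The smallest integer n is 5203.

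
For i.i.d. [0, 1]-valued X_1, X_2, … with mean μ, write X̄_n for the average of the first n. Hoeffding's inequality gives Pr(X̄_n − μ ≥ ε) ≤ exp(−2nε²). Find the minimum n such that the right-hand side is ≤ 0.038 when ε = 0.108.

141

Require exp(−2nε²) ≤ 0.038, i.e. 2nε² ≥ ln(1/0.038) = 3.270169.
So n ≥ 3.270169 / (2·0.108²) = 140.182.
The smallest integer n is 141.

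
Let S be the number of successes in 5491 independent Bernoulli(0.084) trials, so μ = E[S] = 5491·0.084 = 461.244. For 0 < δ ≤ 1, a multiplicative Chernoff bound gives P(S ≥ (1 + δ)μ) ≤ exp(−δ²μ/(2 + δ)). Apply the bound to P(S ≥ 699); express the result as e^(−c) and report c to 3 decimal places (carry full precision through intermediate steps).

Write 699 = (1 + δ)μ, so δ = 699/461.244 − 1 = 0.5154669…
Then the exponent is δ²μ/(2 + δ) = (699 − μ)² / (μ·(2 + δ)) = 48.720714.

48.721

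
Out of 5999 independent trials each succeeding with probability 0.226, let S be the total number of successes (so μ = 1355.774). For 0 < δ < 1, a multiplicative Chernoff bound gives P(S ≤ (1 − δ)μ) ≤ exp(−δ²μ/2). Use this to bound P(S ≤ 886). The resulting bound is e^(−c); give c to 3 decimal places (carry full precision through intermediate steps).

Write 886 = (1 − δ)μ, so δ = 1 − 886/1355.774 = 0.3464988…
Then the exponent is δ²μ/2 = (μ − 886)²/(2μ) = 81.388053.

81.388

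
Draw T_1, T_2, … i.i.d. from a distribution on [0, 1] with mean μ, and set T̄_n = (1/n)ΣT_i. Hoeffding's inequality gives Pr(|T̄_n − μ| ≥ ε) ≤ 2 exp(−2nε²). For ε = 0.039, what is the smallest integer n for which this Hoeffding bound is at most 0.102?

Require 2·exp(−2nε²) ≤ 0.102, i.e. 2nε² ≥ ln(2/0.102) = 2.975930.
So n ≥ 2.975930 / (2·0.039²) = 978.281.
The smallest integer n is 979.

979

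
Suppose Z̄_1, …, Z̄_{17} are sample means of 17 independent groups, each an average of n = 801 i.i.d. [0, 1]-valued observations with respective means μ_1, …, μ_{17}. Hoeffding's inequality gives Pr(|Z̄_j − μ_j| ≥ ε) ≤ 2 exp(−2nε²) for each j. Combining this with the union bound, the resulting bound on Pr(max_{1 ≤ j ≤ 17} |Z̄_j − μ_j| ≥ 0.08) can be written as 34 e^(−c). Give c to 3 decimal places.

Union bound over the 17 events: Pr(max_{1 ≤ j ≤ 17} |Z̄_j − μ_j| ≥ 0.08) ≤ 17·2·exp(−2nε²) = 34 exp(−2·801·0.08²).
So c = 2·801·0.08² = 10.2528.

10.253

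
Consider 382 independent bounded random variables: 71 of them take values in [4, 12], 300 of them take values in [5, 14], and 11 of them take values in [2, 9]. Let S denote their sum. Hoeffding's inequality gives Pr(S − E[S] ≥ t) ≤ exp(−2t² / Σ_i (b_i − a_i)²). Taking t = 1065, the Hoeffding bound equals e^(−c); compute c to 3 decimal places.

Σ(b_i − a_i)² = 71·8² + 300·9² + 11·7² = 29383.
c = 2t² / 29383 = 2·1065² / 29383 = 77.2028.

77.203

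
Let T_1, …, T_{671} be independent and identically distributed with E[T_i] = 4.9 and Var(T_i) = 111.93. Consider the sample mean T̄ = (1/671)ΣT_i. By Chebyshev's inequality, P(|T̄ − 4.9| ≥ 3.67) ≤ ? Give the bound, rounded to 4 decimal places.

0.0124

Var(T̄) = Var(T_i)/n = 111.93/671 = 0.16681.
Chebyshev: P(|T̄ − 4.9| ≥ 3.67) ≤ Var(T̄)/(3.67)² = 111.93/(671·3.67²) = 0.0124.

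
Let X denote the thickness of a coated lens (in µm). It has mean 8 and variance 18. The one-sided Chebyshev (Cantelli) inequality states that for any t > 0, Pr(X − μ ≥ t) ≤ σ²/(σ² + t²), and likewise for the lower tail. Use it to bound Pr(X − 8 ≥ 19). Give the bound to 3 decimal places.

0.047

Here σ² = 18 and t = 19, so σ² + t² = 379.
Cantelli's bound: 18/379 = 0.0475.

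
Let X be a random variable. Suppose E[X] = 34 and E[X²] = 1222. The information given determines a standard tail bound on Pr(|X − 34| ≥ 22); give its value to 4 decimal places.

The first two moments determine the variance, so Chebyshev's inequality is the sharpest standard bound available.
Var(X) = E[X²] − (E[X])² = 1222 − 1156 = 66.
Chebyshev's inequality: Pr(|X − μ| ≥ t) ≤ Var(X)/t² = 66/484 = 0.1364.

0.1364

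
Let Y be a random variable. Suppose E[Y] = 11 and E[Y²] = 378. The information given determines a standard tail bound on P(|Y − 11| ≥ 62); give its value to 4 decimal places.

The first two moments determine the variance, so Chebyshev's inequality is the sharpest standard bound available.
Var(Y) = E[Y²] − (E[Y])² = 378 − 121 = 257.
Chebyshev's inequality: P(|Y − μ| ≥ t) ≤ Var(Y)/t² = 257/3844 = 0.0669.

0.0669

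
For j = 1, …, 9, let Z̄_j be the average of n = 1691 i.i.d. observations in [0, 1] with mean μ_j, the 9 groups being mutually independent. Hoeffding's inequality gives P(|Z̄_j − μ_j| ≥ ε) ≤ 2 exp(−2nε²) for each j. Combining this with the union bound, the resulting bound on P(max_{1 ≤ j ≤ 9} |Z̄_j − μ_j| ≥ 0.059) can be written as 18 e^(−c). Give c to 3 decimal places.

Union bound over the 9 events: P(max_{1 ≤ j ≤ 9} |Z̄_j − μ_j| ≥ 0.059) ≤ 9·2·exp(−2nε²) = 18 exp(−2·1691·0.059²).
So c = 2·1691·0.059² = 11.7727.

11.773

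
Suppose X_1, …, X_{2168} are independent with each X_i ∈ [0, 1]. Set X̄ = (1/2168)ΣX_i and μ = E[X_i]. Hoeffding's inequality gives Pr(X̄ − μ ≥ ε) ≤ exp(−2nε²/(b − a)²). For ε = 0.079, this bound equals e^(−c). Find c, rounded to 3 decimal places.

c = 2nε²/(b − a)² = 2·2168·0.079² / 1² = 27.0610.

27.061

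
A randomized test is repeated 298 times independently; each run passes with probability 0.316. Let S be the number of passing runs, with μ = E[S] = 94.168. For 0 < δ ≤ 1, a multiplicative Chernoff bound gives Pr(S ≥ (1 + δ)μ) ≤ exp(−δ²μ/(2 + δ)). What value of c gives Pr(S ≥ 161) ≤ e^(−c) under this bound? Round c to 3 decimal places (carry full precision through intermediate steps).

Write 161 = (1 + δ)μ, so δ = 161/94.168 − 1 = 0.7097103…
Then the exponent is δ²μ/(2 + δ) = (161 − μ)² / (μ·(2 + δ)) = 17.504218.

17.504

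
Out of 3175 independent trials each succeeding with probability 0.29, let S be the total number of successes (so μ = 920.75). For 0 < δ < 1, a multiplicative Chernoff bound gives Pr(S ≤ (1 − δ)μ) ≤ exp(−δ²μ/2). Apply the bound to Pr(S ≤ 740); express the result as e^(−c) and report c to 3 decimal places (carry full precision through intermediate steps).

Write 740 = (1 − δ)μ, so δ = 1 − 740/920.75 = 0.1963074…
Then the exponent is δ²μ/2 = (μ − 740)²/(2μ) = 17.741277.

17.741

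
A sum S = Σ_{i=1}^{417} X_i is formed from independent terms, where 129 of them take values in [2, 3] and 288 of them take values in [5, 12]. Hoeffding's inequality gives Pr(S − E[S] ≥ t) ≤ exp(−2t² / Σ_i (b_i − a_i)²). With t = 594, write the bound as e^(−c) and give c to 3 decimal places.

Σ(b_i − a_i)² = 129·1² + 288·7² = 14241.
c = 2t² / 14241 = 2·594² / 14241 = 49.5521.

49.552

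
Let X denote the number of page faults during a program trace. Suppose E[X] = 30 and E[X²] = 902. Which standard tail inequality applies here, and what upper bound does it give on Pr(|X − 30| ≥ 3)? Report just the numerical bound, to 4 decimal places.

0.2222

The first two moments determine the variance, so Chebyshev's inequality is the sharpest standard bound available.
Var(X) = E[X²] − (E[X])² = 902 − 900 = 2.
Chebyshev's inequality: Pr(|X − μ| ≥ t) ≤ Var(X)/t² = 2/9 = 0.2222.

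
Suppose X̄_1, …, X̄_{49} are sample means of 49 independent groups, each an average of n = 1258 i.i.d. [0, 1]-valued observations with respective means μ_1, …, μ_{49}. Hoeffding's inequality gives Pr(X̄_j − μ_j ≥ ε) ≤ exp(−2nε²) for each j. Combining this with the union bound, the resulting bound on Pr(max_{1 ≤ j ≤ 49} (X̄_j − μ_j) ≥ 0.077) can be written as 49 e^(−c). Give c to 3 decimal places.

14.917

Union bound over the 49 events: Pr(max_{1 ≤ j ≤ 49} (X̄_j − μ_j) ≥ 0.077) ≤ 49·exp(−2nε²) = 49 exp(−2·1258·0.077²).
So c = 2·1258·0.077² = 14.9174.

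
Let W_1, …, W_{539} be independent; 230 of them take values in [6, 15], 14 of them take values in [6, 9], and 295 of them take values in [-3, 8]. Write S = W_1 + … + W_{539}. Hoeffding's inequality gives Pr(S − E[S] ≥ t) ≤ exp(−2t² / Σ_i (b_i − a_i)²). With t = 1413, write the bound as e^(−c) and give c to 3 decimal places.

Σ(b_i − a_i)² = 230·9² + 14·3² + 295·11² = 54451.
c = 2t² / 54451 = 2·1413² / 54451 = 73.3345.

73.335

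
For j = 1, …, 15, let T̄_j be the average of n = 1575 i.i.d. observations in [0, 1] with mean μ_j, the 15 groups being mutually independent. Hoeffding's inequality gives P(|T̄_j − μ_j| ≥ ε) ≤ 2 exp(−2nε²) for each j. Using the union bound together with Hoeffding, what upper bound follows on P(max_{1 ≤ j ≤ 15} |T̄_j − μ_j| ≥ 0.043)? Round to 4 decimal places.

Per-experiment Hoeffding bound: 2·exp(−2·1575·0.043²) = 2·exp(−5.82435) = 0.0059094.
Union bound over 15 events: 15·0.0059094 = 0.08864.

0.0886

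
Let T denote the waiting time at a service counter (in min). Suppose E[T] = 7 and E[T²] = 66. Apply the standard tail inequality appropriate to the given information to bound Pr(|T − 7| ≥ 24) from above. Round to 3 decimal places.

0.030

The first two moments determine the variance, so Chebyshev's inequality is the sharpest standard bound available.
Var(T) = E[T²] − (E[T])² = 66 − 49 = 17.
Chebyshev's inequality: Pr(|T − μ| ≥ t) ≤ Var(T)/t² = 17/576 = 0.0295.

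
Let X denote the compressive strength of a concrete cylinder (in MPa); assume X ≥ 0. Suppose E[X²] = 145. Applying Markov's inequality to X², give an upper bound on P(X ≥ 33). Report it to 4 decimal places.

Since X ≥ 0, the event {X ≥ 33} is the same as {X² ≥ 1089}.
Markov's inequality applied to X² gives P(X² ≥ 1089) ≤ E[X²]/1089 = 145/1089 = 0.1331.

0.1331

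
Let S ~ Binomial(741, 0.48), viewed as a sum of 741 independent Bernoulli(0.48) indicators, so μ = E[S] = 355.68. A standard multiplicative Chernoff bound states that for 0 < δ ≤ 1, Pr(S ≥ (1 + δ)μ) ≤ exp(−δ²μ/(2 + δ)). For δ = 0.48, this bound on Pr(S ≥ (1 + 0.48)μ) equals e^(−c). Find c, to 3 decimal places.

33.044

c = δ²μ/(2 + δ) = 0.48²·355.68/(2 + 0.48) = 33.0438.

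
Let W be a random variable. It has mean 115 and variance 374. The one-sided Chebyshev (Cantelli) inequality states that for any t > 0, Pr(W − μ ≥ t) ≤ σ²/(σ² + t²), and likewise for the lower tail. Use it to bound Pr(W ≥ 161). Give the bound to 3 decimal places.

0.150

Here σ² = 374 and t = 46, so σ² + t² = 2490.
Cantelli's bound: 374/2490 = 0.1502.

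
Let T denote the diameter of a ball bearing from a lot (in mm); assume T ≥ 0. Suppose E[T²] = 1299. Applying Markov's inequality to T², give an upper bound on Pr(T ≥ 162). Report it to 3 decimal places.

Since T ≥ 0, the event {T ≥ 162} is the same as {T² ≥ 26244}.
Markov's inequality applied to T² gives Pr(T² ≥ 26244) ≤ E[T²]/26244 = 1299/26244 = 0.0495.

0.049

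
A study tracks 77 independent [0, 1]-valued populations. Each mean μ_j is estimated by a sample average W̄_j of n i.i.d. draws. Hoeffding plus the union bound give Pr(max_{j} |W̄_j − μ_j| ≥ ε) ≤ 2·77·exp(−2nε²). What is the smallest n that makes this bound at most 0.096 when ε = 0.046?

1744

Need 2·77·exp(−2nε²) ≤ 0.096, i.e. exp(−2nε²) ≤ 0.096/154.
So 2nε² ≥ ln(154/0.096) = 7.380360.
Hence n ≥ 7.380360/(2·0.046²) = 1743.941.
The smallest integer n is 1744.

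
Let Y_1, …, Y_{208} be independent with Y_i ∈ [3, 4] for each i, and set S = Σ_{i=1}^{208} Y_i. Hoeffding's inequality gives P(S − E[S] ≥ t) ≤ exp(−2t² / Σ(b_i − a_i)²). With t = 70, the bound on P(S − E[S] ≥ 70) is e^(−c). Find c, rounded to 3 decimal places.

47.115

Σ(b_i − a_i)² = 208·(1)² = 208.
c = 2t²/208 = 2·70²/208 = 47.1154.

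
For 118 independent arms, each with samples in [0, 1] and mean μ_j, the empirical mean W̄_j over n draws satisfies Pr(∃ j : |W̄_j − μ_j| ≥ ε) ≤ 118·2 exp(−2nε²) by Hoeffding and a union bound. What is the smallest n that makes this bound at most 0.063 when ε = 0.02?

10286

Need 2·118·exp(−2nε²) ≤ 0.063, i.e. exp(−2nε²) ≤ 0.063/236.
So 2nε² ≥ ln(236/0.063) = 8.228452.
Hence n ≥ 8.228452/(2·0.02²) = 10285.565.
The smallest integer n is 10286.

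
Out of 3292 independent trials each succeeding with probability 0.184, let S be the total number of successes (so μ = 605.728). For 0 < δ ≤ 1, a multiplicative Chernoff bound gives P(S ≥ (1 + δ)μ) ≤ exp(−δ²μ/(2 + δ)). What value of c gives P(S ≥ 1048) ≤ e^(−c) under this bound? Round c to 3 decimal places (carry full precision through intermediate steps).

118.281

Write 1048 = (1 + δ)μ, so δ = 1048/605.728 − 1 = 0.7301495…
Then the exponent is δ²μ/(2 + δ) = (1048 − μ)² / (μ·(2 + δ)) = 118.280952.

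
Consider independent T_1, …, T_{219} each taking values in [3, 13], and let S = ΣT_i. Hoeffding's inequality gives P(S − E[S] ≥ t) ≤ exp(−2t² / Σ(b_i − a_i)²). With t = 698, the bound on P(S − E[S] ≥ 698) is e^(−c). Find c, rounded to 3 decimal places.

44.494

Σ(b_i − a_i)² = 219·(10)² = 21900.
c = 2t²/21900 = 2·698²/21900 = 44.4935.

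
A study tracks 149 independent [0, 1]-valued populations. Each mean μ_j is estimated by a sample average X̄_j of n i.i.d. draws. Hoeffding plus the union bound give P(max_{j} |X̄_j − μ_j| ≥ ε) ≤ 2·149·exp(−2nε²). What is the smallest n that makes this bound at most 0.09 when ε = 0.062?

1055

Need 2·149·exp(−2nε²) ≤ 0.09, i.e. exp(−2nε²) ≤ 0.09/298.
So 2nε² ≥ ln(298/0.09) = 8.105039.
Hence n ≥ 8.105039/(2·0.062²) = 1054.245.
The smallest integer n is 1055.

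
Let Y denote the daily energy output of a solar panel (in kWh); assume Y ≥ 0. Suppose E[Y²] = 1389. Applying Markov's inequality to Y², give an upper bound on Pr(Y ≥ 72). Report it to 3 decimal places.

Since Y ≥ 0, the event {Y ≥ 72} is the same as {Y² ≥ 5184}.
Markov's inequality applied to Y² gives Pr(Y² ≥ 5184) ≤ E[Y²]/5184 = 1389/5184 = 0.2679.

0.268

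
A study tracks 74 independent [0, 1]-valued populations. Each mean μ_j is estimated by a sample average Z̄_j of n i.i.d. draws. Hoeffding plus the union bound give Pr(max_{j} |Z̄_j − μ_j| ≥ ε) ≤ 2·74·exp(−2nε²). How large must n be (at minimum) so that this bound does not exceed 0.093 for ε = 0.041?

2193

Need 2·74·exp(−2nε²) ≤ 0.093, i.e. exp(−2nε²) ≤ 0.093/148.
So 2nε² ≥ ln(148/0.093) = 7.372368.
Hence n ≥ 7.372368/(2·0.041²) = 2192.852.
The smallest integer n is 2193.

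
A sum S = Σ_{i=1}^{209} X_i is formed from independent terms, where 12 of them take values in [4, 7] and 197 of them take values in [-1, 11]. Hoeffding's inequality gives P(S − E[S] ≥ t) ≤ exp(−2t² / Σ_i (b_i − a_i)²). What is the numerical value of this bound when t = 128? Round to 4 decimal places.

Σ(b_i − a_i)² = 12·3² + 197·12² = 28476.
Exponent = 2·128² / 28476 = 1.15072.
Bound = exp(−1.15072) = 0.31641.

0.3164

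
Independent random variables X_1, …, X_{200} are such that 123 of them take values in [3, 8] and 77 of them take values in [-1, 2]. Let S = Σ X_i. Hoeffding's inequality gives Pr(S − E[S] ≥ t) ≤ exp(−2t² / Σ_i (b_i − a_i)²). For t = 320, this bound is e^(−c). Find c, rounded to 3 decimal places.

54.352

Σ(b_i − a_i)² = 123·5² + 77·3² = 3768.
c = 2t² / 3768 = 2·320² / 3768 = 54.3524.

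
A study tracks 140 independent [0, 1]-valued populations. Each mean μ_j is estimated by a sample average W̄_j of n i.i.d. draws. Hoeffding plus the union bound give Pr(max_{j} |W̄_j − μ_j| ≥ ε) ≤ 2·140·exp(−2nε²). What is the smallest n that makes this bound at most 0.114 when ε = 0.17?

136

Need 2·140·exp(−2nε²) ≤ 0.114, i.e. exp(−2nε²) ≤ 0.114/280.
So 2nε² ≥ ln(280/0.114) = 7.806346.
Hence n ≥ 7.806346/(2·0.17²) = 135.058.
The smallest integer n is 136.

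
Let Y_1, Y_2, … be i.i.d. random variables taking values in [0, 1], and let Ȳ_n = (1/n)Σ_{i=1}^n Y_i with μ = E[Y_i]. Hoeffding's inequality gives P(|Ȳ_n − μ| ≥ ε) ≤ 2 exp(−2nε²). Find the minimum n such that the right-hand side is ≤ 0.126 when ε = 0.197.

36

Require 2·exp(−2nε²) ≤ 0.126, i.e. 2nε² ≥ ln(2/0.126) = 2.764621.
So n ≥ 2.764621 / (2·0.197²) = 35.618.
The smallest integer n is 36.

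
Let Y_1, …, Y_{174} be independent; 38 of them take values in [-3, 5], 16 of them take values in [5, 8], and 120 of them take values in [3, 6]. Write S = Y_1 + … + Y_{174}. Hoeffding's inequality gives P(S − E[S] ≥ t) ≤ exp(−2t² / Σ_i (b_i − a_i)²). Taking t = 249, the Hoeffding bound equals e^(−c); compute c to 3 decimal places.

33.917

Σ(b_i − a_i)² = 38·8² + 16·3² + 120·3² = 3656.
c = 2t² / 3656 = 2·249² / 3656 = 33.9174.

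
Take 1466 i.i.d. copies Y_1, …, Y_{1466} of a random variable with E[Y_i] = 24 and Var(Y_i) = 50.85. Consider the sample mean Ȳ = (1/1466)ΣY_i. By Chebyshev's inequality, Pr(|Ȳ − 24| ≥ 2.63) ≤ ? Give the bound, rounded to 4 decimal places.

0.0050

Var(Ȳ) = Var(Y_i)/n = 50.85/1466 = 0.034686.
Chebyshev: Pr(|Ȳ − 24| ≥ 2.63) ≤ Var(Ȳ)/(2.63)² = 50.85/(1466·2.63²) = 0.0050.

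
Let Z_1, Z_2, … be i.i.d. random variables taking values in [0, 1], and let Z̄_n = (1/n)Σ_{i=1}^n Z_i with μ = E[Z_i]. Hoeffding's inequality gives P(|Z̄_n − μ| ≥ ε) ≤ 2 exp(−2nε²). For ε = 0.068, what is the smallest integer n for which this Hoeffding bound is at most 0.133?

Require 2·exp(−2nε²) ≤ 0.133, i.e. 2nε² ≥ ln(2/0.133) = 2.710553.
So n ≥ 2.710553 / (2·0.068²) = 293.096.
The smallest integer n is 294.

294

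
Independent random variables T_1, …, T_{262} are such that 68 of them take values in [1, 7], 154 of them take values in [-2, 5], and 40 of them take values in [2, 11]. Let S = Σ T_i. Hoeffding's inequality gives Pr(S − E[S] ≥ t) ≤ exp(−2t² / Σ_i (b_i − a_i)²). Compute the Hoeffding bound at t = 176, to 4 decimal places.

0.0093

Σ(b_i − a_i)² = 68·6² + 154·7² + 40·9² = 13234.
Exponent = 2·176² / 13234 = 4.68128.
Bound = exp(−4.68128) = 0.00927.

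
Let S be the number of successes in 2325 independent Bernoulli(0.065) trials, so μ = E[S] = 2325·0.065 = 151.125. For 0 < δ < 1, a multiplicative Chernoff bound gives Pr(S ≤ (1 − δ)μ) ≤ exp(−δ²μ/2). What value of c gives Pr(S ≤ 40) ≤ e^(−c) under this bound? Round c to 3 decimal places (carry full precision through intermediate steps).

40.856

Write 40 = (1 − δ)μ, so δ = 1 − 40/151.125 = 0.7353184…
Then the exponent is δ²μ/2 = (μ − 40)²/(2μ) = 40.856131.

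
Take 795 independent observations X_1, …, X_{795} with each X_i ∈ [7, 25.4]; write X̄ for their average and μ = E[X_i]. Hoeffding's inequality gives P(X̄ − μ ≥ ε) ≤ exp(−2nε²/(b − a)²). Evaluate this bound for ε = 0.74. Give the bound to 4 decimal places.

0.0764

Exponent: 2nε²/(b − a)² = 2·795·0.74² / 18.4² = 2.57173.
Bound = exp(−2.57173) = 0.07640.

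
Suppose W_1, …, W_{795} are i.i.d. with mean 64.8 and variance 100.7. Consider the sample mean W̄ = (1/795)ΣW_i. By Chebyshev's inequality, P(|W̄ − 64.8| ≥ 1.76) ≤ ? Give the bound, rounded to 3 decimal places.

0.041

Var(W̄) = Var(W_i)/n = 100.7/795 = 0.12667.
Chebyshev: P(|W̄ − 64.8| ≥ 1.76) ≤ Var(W̄)/(1.76)² = 100.7/(795·1.76²) = 0.0409.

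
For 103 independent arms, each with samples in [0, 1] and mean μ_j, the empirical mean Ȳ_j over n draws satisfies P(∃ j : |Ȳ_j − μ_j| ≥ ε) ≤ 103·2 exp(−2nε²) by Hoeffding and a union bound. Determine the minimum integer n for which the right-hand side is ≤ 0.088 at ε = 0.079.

622

Need 2·103·exp(−2nε²) ≤ 0.088, i.e. exp(−2nε²) ≤ 0.088/206.
So 2nε² ≥ ln(206/0.088) = 7.758295.
Hence n ≥ 7.758295/(2·0.079²) = 621.559.
The smallest integer n is 622.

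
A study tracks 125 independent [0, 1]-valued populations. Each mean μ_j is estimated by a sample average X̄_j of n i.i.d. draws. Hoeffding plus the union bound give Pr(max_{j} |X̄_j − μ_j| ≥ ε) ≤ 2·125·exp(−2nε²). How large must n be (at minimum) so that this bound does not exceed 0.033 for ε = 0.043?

2416

Need 2·125·exp(−2nε²) ≤ 0.033, i.e. exp(−2nε²) ≤ 0.033/250.
So 2nε² ≥ ln(250/0.033) = 8.932709.
Hence n ≥ 8.932709/(2·0.043²) = 2415.551.
The smallest integer n is 2416.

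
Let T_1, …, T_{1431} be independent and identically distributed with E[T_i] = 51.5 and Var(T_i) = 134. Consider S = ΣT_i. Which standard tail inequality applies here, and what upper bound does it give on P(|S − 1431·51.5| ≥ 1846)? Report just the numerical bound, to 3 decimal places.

With mean and variance of each term known, Chebyshev's inequality bounds the deviation of the sum (or sample mean).
Var(S) = n·Var(T_i) = 1431·134 = 191754.
Chebyshev: P(|S − 1431·51.5| ≥ 1846) ≤ Var(S)/1846² = 191754/3407716 = 0.0563.

0.056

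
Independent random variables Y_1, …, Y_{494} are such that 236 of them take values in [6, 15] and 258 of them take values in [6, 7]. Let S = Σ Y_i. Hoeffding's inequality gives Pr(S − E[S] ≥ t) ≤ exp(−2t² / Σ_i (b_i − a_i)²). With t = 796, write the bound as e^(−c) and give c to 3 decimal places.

65.409

Σ(b_i − a_i)² = 236·9² + 258·1² = 19374.
c = 2t² / 19374 = 2·796² / 19374 = 65.4089.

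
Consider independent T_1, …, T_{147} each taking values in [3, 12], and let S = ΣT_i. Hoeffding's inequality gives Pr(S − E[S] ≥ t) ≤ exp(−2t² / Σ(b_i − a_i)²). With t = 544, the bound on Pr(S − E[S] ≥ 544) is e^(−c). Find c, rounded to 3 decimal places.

49.708

Σ(b_i − a_i)² = 147·(9)² = 11907.
c = 2t²/11907 = 2·544²/11907 = 49.7079.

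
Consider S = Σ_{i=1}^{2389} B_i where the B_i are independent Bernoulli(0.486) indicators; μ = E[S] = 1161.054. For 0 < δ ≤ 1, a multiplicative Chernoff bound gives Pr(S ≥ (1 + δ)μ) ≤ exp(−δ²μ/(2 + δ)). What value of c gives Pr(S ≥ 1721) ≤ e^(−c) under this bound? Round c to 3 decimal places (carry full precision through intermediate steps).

Write 1721 = (1 + δ)μ, so δ = 1721/1161.054 − 1 = 0.4822739…
Then the exponent is δ²μ/(2 + δ) = (1721 − μ)² / (μ·(2 + δ)) = 108.790301.

108.790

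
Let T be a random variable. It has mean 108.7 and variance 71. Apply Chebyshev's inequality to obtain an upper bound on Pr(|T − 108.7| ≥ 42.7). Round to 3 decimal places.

0.039

Chebyshev: Pr(|T − μ| ≥ t) ≤ Var(T)/t².
Bound = 71 / 1823.29 = 0.0389.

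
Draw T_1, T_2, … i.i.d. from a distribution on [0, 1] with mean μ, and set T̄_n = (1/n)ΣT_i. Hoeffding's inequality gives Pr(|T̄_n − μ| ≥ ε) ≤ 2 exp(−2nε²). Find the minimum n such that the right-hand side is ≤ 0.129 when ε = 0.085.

Require 2·exp(−2nε²) ≤ 0.129, i.e. 2nε² ≥ ln(2/0.129) = 2.741090.
So n ≥ 2.741090 / (2·0.085²) = 189.695.
The smallest integer n is 190.

190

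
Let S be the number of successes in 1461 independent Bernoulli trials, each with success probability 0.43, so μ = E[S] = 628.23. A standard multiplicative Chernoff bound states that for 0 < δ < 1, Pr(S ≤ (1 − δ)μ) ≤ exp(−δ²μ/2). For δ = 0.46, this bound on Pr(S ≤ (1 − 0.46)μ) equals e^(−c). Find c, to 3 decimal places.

c = δ²μ/2 = 0.46²·628.23/2 = 66.4667.

66.467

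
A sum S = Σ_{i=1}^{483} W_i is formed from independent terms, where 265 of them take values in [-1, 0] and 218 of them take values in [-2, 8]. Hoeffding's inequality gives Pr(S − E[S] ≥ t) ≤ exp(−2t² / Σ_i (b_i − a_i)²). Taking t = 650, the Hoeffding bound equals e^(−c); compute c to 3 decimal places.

38.296

Σ(b_i − a_i)² = 265·1² + 218·10² = 22065.
c = 2t² / 22065 = 2·650² / 22065 = 38.2959.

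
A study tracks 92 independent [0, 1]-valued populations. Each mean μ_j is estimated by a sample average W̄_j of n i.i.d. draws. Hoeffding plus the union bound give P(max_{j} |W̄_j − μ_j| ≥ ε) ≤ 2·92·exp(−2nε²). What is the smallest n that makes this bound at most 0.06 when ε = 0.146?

189

Need 2·92·exp(−2nε²) ≤ 0.06, i.e. exp(−2nε²) ≤ 0.06/184.
So 2nε² ≥ ln(184/0.06) = 8.028346.
Hence n ≥ 8.028346/(2·0.146²) = 188.317.
The smallest integer n is 189.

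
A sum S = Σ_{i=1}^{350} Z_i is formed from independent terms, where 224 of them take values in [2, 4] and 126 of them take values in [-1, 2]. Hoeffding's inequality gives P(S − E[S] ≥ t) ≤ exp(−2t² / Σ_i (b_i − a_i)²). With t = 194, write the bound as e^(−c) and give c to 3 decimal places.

Σ(b_i − a_i)² = 224·2² + 126·3² = 2030.
c = 2t² / 2030 = 2·194² / 2030 = 37.0798.

37.080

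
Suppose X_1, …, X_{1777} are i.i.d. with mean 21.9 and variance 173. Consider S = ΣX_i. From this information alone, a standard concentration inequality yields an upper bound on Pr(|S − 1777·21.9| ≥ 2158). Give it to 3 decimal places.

With mean and variance of each term known, Chebyshev's inequality bounds the deviation of the sum (or sample mean).
Var(S) = n·Var(X_i) = 1777·173 = 307421.
Chebyshev: Pr(|S − 1777·21.9| ≥ 2158) ≤ Var(S)/2158² = 307421/4656964 = 0.0660.

0.066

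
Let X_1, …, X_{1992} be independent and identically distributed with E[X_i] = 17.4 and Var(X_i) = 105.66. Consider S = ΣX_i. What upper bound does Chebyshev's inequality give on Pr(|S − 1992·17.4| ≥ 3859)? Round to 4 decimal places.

Var(S) = n·Var(X_i) = 1992·105.66 = 210474.72.
Chebyshev: Pr(|S − 1992·17.4| ≥ 3859) ≤ Var(S)/3859² = 210474.72/14891881 = 0.0141.

0.0141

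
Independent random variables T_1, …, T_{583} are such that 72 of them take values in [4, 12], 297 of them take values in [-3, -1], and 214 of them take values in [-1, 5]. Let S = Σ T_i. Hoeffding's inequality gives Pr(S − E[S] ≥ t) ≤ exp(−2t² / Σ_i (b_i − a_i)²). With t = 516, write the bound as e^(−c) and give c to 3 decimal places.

39.445

Σ(b_i − a_i)² = 72·8² + 297·2² + 214·6² = 13500.
c = 2t² / 13500 = 2·516² / 13500 = 39.4453.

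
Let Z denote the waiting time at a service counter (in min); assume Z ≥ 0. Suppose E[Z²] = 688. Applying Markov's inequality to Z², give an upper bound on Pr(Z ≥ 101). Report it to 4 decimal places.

Since Z ≥ 0, the event {Z ≥ 101} is the same as {Z² ≥ 10201}.
Markov's inequality applied to Z² gives Pr(Z² ≥ 10201) ≤ E[Z²]/10201 = 688/10201 = 0.0674.

0.0674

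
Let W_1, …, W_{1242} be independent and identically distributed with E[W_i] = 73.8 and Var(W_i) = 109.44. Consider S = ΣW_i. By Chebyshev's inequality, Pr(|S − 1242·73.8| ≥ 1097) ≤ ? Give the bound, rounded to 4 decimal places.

0.1129

Var(S) = n·Var(W_i) = 1242·109.44 = 135924.48.
Chebyshev: Pr(|S − 1242·73.8| ≥ 1097) ≤ Var(S)/1097² = 135924.48/1203409 = 0.1129.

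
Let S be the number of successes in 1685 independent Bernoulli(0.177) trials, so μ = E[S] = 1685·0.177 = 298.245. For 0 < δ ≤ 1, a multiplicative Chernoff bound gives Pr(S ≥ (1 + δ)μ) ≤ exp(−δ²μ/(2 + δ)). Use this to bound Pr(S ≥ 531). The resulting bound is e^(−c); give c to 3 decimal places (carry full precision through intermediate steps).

Write 531 = (1 + δ)μ, so δ = 531/298.245 − 1 = 0.7804154…
Then the exponent is δ²μ/(2 + δ) = (531 − μ)² / (μ·(2 + δ)) = 65.330379.

65.330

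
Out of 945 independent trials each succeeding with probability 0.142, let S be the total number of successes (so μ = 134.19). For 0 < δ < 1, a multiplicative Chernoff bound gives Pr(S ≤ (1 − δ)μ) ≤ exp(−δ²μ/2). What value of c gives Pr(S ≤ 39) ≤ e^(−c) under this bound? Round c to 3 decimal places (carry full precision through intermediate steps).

Write 39 = (1 − δ)μ, so δ = 1 − 39/134.19 = 0.7093673…
Then the exponent is δ²μ/2 = (μ − 39)²/(2μ) = 33.762337.

33.762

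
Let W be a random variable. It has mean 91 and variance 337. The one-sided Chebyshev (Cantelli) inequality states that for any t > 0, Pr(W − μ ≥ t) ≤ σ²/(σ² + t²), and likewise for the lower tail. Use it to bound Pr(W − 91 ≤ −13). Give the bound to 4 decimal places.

Here σ² = 337 and t = 13, so σ² + t² = 506.
Cantelli's bound: 337/506 = 0.6660.

0.6660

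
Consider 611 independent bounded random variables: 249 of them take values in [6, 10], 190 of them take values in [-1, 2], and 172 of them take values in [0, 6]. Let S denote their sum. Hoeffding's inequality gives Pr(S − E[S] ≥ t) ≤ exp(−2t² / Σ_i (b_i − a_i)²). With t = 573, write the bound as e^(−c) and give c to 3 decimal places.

55.246

Σ(b_i − a_i)² = 249·4² + 190·3² + 172·6² = 11886.
c = 2t² / 11886 = 2·573² / 11886 = 55.2463.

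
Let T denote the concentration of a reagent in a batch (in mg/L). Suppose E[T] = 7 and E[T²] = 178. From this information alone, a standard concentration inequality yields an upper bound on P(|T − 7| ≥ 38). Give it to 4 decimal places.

The first two moments determine the variance, so Chebyshev's inequality is the sharpest standard bound available.
Var(T) = E[T²] − (E[T])² = 178 − 49 = 129.
Chebyshev's inequality: P(|T − μ| ≥ t) ≤ Var(T)/t² = 129/1444 = 0.0893.

0.0893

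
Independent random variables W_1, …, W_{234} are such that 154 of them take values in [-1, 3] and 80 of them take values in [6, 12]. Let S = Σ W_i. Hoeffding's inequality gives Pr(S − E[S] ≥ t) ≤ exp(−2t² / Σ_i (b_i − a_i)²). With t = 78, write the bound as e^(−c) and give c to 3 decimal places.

2.277

Σ(b_i − a_i)² = 154·4² + 80·6² = 5344.
c = 2t² / 5344 = 2·78² / 5344 = 2.2769.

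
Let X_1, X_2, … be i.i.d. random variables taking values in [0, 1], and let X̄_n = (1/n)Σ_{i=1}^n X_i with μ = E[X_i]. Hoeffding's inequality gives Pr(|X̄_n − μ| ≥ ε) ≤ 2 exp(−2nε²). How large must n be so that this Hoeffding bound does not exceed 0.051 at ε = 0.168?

65

Require 2·exp(−2nε²) ≤ 0.051, i.e. 2nε² ≥ ln(2/0.051) = 3.669077.
So n ≥ 3.669077 / (2·0.168²) = 64.999.
The smallest integer n is 65.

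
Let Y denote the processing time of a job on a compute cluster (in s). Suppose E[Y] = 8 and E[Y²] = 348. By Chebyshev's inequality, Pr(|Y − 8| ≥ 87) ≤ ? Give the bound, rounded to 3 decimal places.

0.038

Var(Y) = E[Y²] − (E[Y])² = 348 − 64 = 284.
Chebyshev's inequality: Pr(|Y − μ| ≥ t) ≤ Var(Y)/t² = 284/7569 = 0.0375.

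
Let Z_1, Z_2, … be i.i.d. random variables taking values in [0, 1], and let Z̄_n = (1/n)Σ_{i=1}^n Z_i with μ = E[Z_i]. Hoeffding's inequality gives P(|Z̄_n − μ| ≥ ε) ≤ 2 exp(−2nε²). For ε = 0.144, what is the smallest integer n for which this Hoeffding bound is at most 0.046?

Require 2·exp(−2nε²) ≤ 0.046, i.e. 2nε² ≥ ln(2/0.046) = 3.772261.
So n ≥ 3.772261 / (2·0.144²) = 90.959.
The smallest integer n is 91.

91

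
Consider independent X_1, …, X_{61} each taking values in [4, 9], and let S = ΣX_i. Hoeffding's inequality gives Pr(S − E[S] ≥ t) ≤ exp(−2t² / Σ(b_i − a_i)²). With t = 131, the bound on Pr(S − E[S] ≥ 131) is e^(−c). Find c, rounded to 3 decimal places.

22.506

Σ(b_i − a_i)² = 61·(5)² = 1525.
c = 2t²/1525 = 2·131²/1525 = 22.5062.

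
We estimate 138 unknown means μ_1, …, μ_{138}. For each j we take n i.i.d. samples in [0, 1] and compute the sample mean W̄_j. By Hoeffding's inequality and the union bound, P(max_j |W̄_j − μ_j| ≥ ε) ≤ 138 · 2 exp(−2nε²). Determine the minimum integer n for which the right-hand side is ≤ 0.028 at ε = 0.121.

Need 2·138·exp(−2nε²) ≤ 0.028, i.e. exp(−2nε²) ≤ 0.028/276.
So 2nε² ≥ ln(276/0.028) = 9.195952.
Hence n ≥ 9.195952/(2·0.121²) = 314.048.
The smallest integer n is 315.

315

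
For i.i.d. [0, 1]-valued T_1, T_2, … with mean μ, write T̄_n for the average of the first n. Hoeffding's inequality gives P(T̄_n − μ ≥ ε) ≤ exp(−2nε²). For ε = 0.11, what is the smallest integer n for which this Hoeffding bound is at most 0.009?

Require exp(−2nε²) ≤ 0.009, i.e. 2nε² ≥ ln(1/0.009) = 4.710531.
So n ≥ 4.710531 / (2·0.11²) = 194.650.
The smallest integer n is 195.

195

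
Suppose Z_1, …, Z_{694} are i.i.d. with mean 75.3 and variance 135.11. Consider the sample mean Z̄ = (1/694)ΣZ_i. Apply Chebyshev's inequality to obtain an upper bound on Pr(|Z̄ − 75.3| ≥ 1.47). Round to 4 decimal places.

Var(Z̄) = Var(Z_i)/n = 135.11/694 = 0.19468.
Chebyshev: Pr(|Z̄ − 75.3| ≥ 1.47) ≤ Var(Z̄)/(1.47)² = 135.11/(694·1.47²) = 0.0901.

0.0901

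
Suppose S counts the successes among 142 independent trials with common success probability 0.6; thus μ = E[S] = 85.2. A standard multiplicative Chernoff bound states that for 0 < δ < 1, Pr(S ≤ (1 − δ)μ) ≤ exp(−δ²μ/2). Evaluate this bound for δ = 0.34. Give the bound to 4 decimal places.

0.0073

Exponent = δ²μ/2 = 0.34²·85.2/2 = 4.9246.
Bound = exp(−4.9246) = 0.00727.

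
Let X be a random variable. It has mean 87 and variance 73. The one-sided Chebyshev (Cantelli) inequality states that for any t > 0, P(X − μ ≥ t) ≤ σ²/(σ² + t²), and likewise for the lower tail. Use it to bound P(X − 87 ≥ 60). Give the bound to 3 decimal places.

Here σ² = 73 and t = 60, so σ² + t² = 3673.
Cantelli's bound: 73/3673 = 0.0199.

0.020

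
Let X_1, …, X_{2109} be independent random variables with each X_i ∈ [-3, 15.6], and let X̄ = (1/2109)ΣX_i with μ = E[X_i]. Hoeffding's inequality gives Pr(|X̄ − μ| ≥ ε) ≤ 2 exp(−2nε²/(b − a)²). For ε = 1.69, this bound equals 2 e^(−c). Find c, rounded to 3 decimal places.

34.822

c = 2nε²/(b − a)² = 2·2109·1.69² / 18.6² = 34.8220.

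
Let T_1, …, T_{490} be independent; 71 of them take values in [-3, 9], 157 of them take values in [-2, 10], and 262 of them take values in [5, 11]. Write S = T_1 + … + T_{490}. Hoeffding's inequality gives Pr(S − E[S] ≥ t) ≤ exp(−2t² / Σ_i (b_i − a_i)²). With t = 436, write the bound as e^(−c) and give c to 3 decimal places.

8.996

Σ(b_i − a_i)² = 71·12² + 157·12² + 262·6² = 42264.
c = 2t² / 42264 = 2·436² / 42264 = 8.9956.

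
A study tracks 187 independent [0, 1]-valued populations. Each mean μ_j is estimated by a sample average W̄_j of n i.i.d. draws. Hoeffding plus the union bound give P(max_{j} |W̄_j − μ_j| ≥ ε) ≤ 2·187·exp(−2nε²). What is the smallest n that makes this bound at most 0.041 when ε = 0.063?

1149

Need 2·187·exp(−2nε²) ≤ 0.041, i.e. exp(−2nε²) ≤ 0.041/374.
So 2nε² ≥ ln(374/0.041) = 9.118439.
Hence n ≥ 9.118439/(2·0.063²) = 1148.707.
The smallest integer n is 1149.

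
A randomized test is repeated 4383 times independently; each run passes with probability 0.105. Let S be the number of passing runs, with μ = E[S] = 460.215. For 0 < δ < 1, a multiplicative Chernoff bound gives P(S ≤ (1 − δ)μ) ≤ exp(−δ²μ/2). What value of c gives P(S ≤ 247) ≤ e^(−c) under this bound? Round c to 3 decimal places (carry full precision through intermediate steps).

Write 247 = (1 − δ)μ, so δ = 1 − 247/460.215 = 0.4632943…
Then the exponent is δ²μ/2 = (μ − 247)²/(2μ) = 49.390650.

49.391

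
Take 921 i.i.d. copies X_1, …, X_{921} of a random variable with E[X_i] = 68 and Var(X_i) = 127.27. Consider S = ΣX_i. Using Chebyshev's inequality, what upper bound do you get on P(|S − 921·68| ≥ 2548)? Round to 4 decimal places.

Var(S) = n·Var(X_i) = 921·127.27 = 117215.67.
Chebyshev: P(|S − 921·68| ≥ 2548) ≤ Var(S)/2548² = 117215.67/6492304 = 0.0181.

0.0181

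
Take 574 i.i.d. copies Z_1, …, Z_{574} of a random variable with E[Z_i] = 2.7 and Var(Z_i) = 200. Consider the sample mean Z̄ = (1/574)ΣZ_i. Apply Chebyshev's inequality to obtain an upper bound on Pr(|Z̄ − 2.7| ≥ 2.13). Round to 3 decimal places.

Var(Z̄) = Var(Z_i)/n = 200/574 = 0.34843.
Chebyshev: Pr(|Z̄ − 2.7| ≥ 2.13) ≤ Var(Z̄)/(2.13)² = 200/(574·2.13²) = 0.0768.

0.077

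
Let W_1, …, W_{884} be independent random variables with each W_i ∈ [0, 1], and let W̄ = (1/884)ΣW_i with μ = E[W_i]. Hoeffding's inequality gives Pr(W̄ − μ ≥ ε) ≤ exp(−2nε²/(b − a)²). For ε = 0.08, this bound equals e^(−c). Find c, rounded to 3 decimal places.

c = 2nε²/(b − a)² = 2·884·0.08² / 1² = 11.3152.

11.315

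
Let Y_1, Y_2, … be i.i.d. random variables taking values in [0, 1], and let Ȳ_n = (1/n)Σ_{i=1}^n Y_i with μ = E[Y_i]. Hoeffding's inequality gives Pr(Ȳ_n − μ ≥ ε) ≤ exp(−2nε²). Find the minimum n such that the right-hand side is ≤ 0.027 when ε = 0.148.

Require exp(−2nε²) ≤ 0.027, i.e. 2nε² ≥ ln(1/0.027) = 3.611918.
So n ≥ 3.611918 / (2·0.148²) = 82.449.
The smallest integer n is 83.

83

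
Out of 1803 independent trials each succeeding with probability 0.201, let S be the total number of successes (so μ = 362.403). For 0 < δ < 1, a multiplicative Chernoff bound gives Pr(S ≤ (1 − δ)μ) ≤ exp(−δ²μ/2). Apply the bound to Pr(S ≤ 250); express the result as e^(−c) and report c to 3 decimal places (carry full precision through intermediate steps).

Write 250 = (1 − δ)μ, so δ = 1 − 250/362.403 = 0.3101602…
Then the exponent is δ²μ/2 = (μ − 250)²/(2μ) = 17.431471.

17.431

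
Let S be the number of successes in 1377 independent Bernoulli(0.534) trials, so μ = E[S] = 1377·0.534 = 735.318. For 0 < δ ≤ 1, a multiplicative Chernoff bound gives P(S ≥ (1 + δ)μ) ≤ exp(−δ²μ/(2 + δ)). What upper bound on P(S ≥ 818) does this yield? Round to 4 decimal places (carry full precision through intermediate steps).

0.0123

Write 818 = (1 + δ)μ, so δ = 818/735.318 − 1 = 0.1124439…
Then the exponent is δ²μ/(2 + δ) = (818 − μ)² / (μ·(2 + δ)) = 4.401103.
Bound = exp(−4.401103) = 0.01226.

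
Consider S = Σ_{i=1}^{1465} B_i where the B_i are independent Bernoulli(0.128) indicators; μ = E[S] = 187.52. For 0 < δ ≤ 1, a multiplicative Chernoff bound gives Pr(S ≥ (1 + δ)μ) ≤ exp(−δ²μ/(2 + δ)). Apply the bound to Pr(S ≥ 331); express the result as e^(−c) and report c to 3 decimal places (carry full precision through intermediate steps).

39.702

Write 331 = (1 + δ)μ, so δ = 331/187.52 − 1 = 0.7651451…
Then the exponent is δ²μ/(2 + δ) = (331 − μ)² / (μ·(2 + δ)) = 39.702442.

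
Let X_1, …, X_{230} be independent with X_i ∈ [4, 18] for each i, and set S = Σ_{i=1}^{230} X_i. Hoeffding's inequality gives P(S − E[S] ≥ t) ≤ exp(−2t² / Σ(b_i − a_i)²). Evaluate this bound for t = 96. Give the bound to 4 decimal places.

0.6644

Σ(b_i − a_i)² = 230·(14)² = 45080.
Exponent = 2·96²/45080 = 0.4089.
Bound = exp(−0.4089) = 0.66440.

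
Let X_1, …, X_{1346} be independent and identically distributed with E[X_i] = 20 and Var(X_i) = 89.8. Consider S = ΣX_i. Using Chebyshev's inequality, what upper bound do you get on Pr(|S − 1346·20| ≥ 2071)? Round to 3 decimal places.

Var(S) = n·Var(X_i) = 1346·89.8 = 120870.8.
Chebyshev: Pr(|S − 1346·20| ≥ 2071) ≤ Var(S)/2071² = 120870.8/4289041 = 0.0282.

0.028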